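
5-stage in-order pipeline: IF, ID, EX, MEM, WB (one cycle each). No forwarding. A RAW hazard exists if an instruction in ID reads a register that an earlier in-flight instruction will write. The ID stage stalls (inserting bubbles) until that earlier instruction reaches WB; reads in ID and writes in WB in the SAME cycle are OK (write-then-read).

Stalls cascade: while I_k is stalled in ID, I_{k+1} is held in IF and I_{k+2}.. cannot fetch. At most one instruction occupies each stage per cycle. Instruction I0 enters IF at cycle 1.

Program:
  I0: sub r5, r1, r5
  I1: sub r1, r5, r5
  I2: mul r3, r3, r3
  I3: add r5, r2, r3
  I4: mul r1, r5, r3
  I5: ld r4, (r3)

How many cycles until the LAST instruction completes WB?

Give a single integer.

I0 sub r5 <- r1,r5: IF@1 ID@2 stall=0 (-) EX@3 MEM@4 WB@5
I1 sub r1 <- r5,r5: IF@2 ID@3 stall=2 (RAW on I0.r5 (WB@5)) EX@6 MEM@7 WB@8
I2 mul r3 <- r3,r3: IF@3 ID@6 stall=0 (-) EX@7 MEM@8 WB@9
I3 add r5 <- r2,r3: IF@6 ID@7 stall=2 (RAW on I2.r3 (WB@9)) EX@10 MEM@11 WB@12
I4 mul r1 <- r5,r3: IF@7 ID@10 stall=2 (RAW on I3.r5 (WB@12)) EX@13 MEM@14 WB@15
I5 ld r4 <- r3: IF@10 ID@13 stall=0 (-) EX@14 MEM@15 WB@16

Answer: 16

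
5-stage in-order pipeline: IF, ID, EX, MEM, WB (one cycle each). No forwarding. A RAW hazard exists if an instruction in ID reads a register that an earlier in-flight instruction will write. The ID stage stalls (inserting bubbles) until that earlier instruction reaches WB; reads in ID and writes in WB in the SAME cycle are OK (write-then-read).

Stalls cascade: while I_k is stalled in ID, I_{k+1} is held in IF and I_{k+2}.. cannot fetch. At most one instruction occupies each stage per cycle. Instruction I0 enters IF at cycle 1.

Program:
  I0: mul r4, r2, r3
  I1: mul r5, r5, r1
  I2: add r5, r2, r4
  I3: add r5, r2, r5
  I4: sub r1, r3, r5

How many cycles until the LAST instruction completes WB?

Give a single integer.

Answer: 14

Derivation:
I0 mul r4 <- r2,r3: IF@1 ID@2 stall=0 (-) EX@3 MEM@4 WB@5
I1 mul r5 <- r5,r1: IF@2 ID@3 stall=0 (-) EX@4 MEM@5 WB@6
I2 add r5 <- r2,r4: IF@3 ID@4 stall=1 (RAW on I0.r4 (WB@5)) EX@6 MEM@7 WB@8
I3 add r5 <- r2,r5: IF@4 ID@6 stall=2 (RAW on I2.r5 (WB@8)) EX@9 MEM@10 WB@11
I4 sub r1 <- r3,r5: IF@6 ID@9 stall=2 (RAW on I3.r5 (WB@11)) EX@12 MEM@13 WB@14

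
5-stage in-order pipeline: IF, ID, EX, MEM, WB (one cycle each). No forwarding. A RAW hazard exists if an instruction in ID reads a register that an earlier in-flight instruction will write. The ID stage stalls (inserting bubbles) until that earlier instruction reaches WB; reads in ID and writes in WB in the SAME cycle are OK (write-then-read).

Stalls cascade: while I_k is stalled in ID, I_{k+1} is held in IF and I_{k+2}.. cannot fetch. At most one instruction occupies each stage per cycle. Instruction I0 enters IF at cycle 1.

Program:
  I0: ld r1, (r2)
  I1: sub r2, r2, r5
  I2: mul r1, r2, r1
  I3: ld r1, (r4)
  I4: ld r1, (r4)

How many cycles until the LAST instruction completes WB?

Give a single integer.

I0 ld r1 <- r2: IF@1 ID@2 stall=0 (-) EX@3 MEM@4 WB@5
I1 sub r2 <- r2,r5: IF@2 ID@3 stall=0 (-) EX@4 MEM@5 WB@6
I2 mul r1 <- r2,r1: IF@3 ID@4 stall=2 (RAW on I1.r2 (WB@6)) EX@7 MEM@8 WB@9
I3 ld r1 <- r4: IF@4 ID@7 stall=0 (-) EX@8 MEM@9 WB@10
I4 ld r1 <- r4: IF@7 ID@8 stall=0 (-) EX@9 MEM@10 WB@11

Answer: 11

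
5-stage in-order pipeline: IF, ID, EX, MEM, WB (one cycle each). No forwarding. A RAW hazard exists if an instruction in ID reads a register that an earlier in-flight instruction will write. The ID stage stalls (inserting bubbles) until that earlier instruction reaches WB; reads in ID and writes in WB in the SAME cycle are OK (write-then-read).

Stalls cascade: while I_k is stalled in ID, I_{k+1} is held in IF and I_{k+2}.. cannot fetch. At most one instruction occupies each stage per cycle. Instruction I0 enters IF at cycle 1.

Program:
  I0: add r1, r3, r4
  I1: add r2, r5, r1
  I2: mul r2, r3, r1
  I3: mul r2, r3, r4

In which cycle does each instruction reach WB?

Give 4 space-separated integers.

Answer: 5 8 9 10

Derivation:
I0 add r1 <- r3,r4: IF@1 ID@2 stall=0 (-) EX@3 MEM@4 WB@5
I1 add r2 <- r5,r1: IF@2 ID@3 stall=2 (RAW on I0.r1 (WB@5)) EX@6 MEM@7 WB@8
I2 mul r2 <- r3,r1: IF@3 ID@6 stall=0 (-) EX@7 MEM@8 WB@9
I3 mul r2 <- r3,r4: IF@6 ID@7 stall=0 (-) EX@8 MEM@9 WB@10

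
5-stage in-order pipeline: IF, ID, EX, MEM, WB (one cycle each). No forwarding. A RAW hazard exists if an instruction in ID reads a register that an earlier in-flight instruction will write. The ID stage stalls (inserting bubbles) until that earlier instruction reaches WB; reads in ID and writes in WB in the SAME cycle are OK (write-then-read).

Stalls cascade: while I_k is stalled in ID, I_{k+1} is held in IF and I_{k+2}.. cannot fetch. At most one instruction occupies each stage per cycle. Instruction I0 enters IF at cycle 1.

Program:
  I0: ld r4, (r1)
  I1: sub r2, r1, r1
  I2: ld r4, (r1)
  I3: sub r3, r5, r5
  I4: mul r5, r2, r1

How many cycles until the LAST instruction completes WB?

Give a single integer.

Answer: 9

Derivation:
I0 ld r4 <- r1: IF@1 ID@2 stall=0 (-) EX@3 MEM@4 WB@5
I1 sub r2 <- r1,r1: IF@2 ID@3 stall=0 (-) EX@4 MEM@5 WB@6
I2 ld r4 <- r1: IF@3 ID@4 stall=0 (-) EX@5 MEM@6 WB@7
I3 sub r3 <- r5,r5: IF@4 ID@5 stall=0 (-) EX@6 MEM@7 WB@8
I4 mul r5 <- r2,r1: IF@5 ID@6 stall=0 (-) EX@7 MEM@8 WB@9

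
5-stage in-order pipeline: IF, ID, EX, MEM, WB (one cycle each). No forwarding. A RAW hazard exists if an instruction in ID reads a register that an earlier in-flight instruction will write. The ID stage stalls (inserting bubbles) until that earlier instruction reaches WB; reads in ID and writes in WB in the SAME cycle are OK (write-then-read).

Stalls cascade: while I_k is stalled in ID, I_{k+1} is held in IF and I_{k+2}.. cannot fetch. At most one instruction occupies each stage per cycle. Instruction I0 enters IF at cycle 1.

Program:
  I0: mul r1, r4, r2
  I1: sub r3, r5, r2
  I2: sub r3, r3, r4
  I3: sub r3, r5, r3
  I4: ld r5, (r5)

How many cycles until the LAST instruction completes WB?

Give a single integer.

I0 mul r1 <- r4,r2: IF@1 ID@2 stall=0 (-) EX@3 MEM@4 WB@5
I1 sub r3 <- r5,r2: IF@2 ID@3 stall=0 (-) EX@4 MEM@5 WB@6
I2 sub r3 <- r3,r4: IF@3 ID@4 stall=2 (RAW on I1.r3 (WB@6)) EX@7 MEM@8 WB@9
I3 sub r3 <- r5,r3: IF@4 ID@7 stall=2 (RAW on I2.r3 (WB@9)) EX@10 MEM@11 WB@12
I4 ld r5 <- r5: IF@7 ID@10 stall=0 (-) EX@11 MEM@12 WB@13

Answer: 13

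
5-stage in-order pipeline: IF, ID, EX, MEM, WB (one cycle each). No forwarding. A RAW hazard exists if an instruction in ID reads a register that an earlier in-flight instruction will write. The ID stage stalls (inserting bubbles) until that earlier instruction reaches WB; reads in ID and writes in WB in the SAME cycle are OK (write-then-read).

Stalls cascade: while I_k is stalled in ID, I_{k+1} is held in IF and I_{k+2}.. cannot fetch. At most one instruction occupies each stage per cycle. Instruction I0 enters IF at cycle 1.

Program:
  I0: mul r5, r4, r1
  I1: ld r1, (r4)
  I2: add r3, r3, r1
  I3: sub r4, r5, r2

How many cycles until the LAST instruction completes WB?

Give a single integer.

Answer: 10

Derivation:
I0 mul r5 <- r4,r1: IF@1 ID@2 stall=0 (-) EX@3 MEM@4 WB@5
I1 ld r1 <- r4: IF@2 ID@3 stall=0 (-) EX@4 MEM@5 WB@6
I2 add r3 <- r3,r1: IF@3 ID@4 stall=2 (RAW on I1.r1 (WB@6)) EX@7 MEM@8 WB@9
I3 sub r4 <- r5,r2: IF@4 ID@7 stall=0 (-) EX@8 MEM@9 WB@10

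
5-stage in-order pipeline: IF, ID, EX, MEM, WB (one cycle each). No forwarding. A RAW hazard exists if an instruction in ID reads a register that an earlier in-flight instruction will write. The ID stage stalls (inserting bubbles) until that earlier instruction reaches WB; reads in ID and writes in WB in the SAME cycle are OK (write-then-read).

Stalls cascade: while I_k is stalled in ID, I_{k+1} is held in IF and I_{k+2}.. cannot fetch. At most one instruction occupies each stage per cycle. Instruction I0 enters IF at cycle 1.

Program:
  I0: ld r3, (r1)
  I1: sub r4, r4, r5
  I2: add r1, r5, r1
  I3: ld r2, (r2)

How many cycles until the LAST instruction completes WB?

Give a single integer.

I0 ld r3 <- r1: IF@1 ID@2 stall=0 (-) EX@3 MEM@4 WB@5
I1 sub r4 <- r4,r5: IF@2 ID@3 stall=0 (-) EX@4 MEM@5 WB@6
I2 add r1 <- r5,r1: IF@3 ID@4 stall=0 (-) EX@5 MEM@6 WB@7
I3 ld r2 <- r2: IF@4 ID@5 stall=0 (-) EX@6 MEM@7 WB@8

Answer: 8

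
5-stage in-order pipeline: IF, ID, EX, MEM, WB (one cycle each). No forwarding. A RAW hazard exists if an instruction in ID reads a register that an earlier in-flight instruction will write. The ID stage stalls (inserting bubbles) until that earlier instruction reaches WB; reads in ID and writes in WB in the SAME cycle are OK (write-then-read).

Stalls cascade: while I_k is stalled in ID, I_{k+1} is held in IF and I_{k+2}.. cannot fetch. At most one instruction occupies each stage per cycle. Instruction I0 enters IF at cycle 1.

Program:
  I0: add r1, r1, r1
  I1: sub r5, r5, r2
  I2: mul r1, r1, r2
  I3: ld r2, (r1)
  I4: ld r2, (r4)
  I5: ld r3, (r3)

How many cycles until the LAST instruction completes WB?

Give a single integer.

I0 add r1 <- r1,r1: IF@1 ID@2 stall=0 (-) EX@3 MEM@4 WB@5
I1 sub r5 <- r5,r2: IF@2 ID@3 stall=0 (-) EX@4 MEM@5 WB@6
I2 mul r1 <- r1,r2: IF@3 ID@4 stall=1 (RAW on I0.r1 (WB@5)) EX@6 MEM@7 WB@8
I3 ld r2 <- r1: IF@4 ID@6 stall=2 (RAW on I2.r1 (WB@8)) EX@9 MEM@10 WB@11
I4 ld r2 <- r4: IF@6 ID@9 stall=0 (-) EX@10 MEM@11 WB@12
I5 ld r3 <- r3: IF@9 ID@10 stall=0 (-) EX@11 MEM@12 WB@13

Answer: 13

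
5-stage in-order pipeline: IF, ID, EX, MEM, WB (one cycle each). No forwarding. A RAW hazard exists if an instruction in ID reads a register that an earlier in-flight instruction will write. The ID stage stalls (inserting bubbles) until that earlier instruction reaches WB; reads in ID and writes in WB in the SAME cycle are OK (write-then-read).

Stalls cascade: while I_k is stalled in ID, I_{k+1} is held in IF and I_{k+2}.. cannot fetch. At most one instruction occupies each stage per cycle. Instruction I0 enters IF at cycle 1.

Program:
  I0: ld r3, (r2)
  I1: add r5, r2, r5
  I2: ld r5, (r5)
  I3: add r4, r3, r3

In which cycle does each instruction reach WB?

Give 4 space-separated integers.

I0 ld r3 <- r2: IF@1 ID@2 stall=0 (-) EX@3 MEM@4 WB@5
I1 add r5 <- r2,r5: IF@2 ID@3 stall=0 (-) EX@4 MEM@5 WB@6
I2 ld r5 <- r5: IF@3 ID@4 stall=2 (RAW on I1.r5 (WB@6)) EX@7 MEM@8 WB@9
I3 add r4 <- r3,r3: IF@4 ID@7 stall=0 (-) EX@8 MEM@9 WB@10

Answer: 5 6 9 10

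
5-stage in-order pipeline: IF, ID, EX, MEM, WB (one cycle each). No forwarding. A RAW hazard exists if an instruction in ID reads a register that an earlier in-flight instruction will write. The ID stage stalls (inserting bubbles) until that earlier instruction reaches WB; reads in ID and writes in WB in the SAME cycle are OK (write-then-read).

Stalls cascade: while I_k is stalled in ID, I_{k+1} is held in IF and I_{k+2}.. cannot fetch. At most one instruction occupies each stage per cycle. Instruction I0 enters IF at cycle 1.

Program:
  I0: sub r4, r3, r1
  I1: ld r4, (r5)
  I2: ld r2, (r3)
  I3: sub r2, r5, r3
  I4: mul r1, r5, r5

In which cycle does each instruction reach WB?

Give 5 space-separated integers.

I0 sub r4 <- r3,r1: IF@1 ID@2 stall=0 (-) EX@3 MEM@4 WB@5
I1 ld r4 <- r5: IF@2 ID@3 stall=0 (-) EX@4 MEM@5 WB@6
I2 ld r2 <- r3: IF@3 ID@4 stall=0 (-) EX@5 MEM@6 WB@7
I3 sub r2 <- r5,r3: IF@4 ID@5 stall=0 (-) EX@6 MEM@7 WB@8
I4 mul r1 <- r5,r5: IF@5 ID@6 stall=0 (-) EX@7 MEM@8 WB@9

Answer: 5 6 7 8 9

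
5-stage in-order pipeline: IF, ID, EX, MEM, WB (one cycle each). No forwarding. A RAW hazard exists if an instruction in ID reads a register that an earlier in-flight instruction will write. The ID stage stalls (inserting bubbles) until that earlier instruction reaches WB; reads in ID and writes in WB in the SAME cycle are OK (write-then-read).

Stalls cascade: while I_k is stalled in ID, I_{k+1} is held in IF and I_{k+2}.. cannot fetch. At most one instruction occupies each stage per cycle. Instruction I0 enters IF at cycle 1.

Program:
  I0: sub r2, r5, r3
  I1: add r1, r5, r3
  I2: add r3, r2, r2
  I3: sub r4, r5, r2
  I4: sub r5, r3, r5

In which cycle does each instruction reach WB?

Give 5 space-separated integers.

Answer: 5 6 8 9 11

Derivation:
I0 sub r2 <- r5,r3: IF@1 ID@2 stall=0 (-) EX@3 MEM@4 WB@5
I1 add r1 <- r5,r3: IF@2 ID@3 stall=0 (-) EX@4 MEM@5 WB@6
I2 add r3 <- r2,r2: IF@3 ID@4 stall=1 (RAW on I0.r2 (WB@5)) EX@6 MEM@7 WB@8
I3 sub r4 <- r5,r2: IF@4 ID@6 stall=0 (-) EX@7 MEM@8 WB@9
I4 sub r5 <- r3,r5: IF@6 ID@7 stall=1 (RAW on I2.r3 (WB@8)) EX@9 MEM@10 WB@11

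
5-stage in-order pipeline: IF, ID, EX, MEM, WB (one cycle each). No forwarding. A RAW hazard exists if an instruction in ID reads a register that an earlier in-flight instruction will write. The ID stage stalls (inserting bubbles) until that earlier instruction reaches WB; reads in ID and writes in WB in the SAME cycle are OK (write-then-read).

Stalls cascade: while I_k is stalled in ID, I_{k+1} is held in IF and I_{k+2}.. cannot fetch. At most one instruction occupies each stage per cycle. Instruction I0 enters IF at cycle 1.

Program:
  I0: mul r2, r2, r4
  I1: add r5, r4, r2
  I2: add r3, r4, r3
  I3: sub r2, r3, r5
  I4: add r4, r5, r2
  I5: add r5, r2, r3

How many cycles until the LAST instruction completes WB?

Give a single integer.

Answer: 16

Derivation:
I0 mul r2 <- r2,r4: IF@1 ID@2 stall=0 (-) EX@3 MEM@4 WB@5
I1 add r5 <- r4,r2: IF@2 ID@3 stall=2 (RAW on I0.r2 (WB@5)) EX@6 MEM@7 WB@8
I2 add r3 <- r4,r3: IF@3 ID@6 stall=0 (-) EX@7 MEM@8 WB@9
I3 sub r2 <- r3,r5: IF@6 ID@7 stall=2 (RAW on I2.r3 (WB@9)) EX@10 MEM@11 WB@12
I4 add r4 <- r5,r2: IF@7 ID@10 stall=2 (RAW on I3.r2 (WB@12)) EX@13 MEM@14 WB@15
I5 add r5 <- r2,r3: IF@10 ID@13 stall=0 (-) EX@14 MEM@15 WB@16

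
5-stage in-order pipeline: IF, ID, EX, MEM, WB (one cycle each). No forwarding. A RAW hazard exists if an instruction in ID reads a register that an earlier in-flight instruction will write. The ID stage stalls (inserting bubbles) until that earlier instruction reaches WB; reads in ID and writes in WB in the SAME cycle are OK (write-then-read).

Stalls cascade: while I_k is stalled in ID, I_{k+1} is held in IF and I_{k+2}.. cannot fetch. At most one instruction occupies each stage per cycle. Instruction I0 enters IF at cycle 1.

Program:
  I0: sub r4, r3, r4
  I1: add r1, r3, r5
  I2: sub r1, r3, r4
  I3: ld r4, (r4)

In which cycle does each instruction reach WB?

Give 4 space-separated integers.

I0 sub r4 <- r3,r4: IF@1 ID@2 stall=0 (-) EX@3 MEM@4 WB@5
I1 add r1 <- r3,r5: IF@2 ID@3 stall=0 (-) EX@4 MEM@5 WB@6
I2 sub r1 <- r3,r4: IF@3 ID@4 stall=1 (RAW on I0.r4 (WB@5)) EX@6 MEM@7 WB@8
I3 ld r4 <- r4: IF@4 ID@6 stall=0 (-) EX@7 MEM@8 WB@9

Answer: 5 6 8 9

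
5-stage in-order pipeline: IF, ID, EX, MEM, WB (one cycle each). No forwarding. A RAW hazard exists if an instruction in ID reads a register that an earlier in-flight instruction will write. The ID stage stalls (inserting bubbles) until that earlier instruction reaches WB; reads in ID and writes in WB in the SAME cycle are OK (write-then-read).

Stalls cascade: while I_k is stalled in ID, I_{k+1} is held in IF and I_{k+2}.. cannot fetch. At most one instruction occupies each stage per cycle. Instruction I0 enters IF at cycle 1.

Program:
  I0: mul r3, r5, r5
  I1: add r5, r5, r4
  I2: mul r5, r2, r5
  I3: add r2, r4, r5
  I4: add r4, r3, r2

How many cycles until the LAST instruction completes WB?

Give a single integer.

Answer: 15

Derivation:
I0 mul r3 <- r5,r5: IF@1 ID@2 stall=0 (-) EX@3 MEM@4 WB@5
I1 add r5 <- r5,r4: IF@2 ID@3 stall=0 (-) EX@4 MEM@5 WB@6
I2 mul r5 <- r2,r5: IF@3 ID@4 stall=2 (RAW on I1.r5 (WB@6)) EX@7 MEM@8 WB@9
I3 add r2 <- r4,r5: IF@4 ID@7 stall=2 (RAW on I2.r5 (WB@9)) EX@10 MEM@11 WB@12
I4 add r4 <- r3,r2: IF@7 ID@10 stall=2 (RAW on I3.r2 (WB@12)) EX@13 MEM@14 WB@15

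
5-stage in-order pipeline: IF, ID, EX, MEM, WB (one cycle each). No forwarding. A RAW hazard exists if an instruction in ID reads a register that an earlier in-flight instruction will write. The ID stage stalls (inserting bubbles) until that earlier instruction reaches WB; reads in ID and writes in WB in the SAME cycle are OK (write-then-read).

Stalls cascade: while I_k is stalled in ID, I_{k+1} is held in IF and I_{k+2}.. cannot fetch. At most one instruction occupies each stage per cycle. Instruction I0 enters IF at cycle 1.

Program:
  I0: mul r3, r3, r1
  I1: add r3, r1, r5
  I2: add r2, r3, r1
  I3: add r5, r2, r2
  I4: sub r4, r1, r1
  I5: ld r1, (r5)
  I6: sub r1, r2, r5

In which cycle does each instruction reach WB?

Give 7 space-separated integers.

I0 mul r3 <- r3,r1: IF@1 ID@2 stall=0 (-) EX@3 MEM@4 WB@5
I1 add r3 <- r1,r5: IF@2 ID@3 stall=0 (-) EX@4 MEM@5 WB@6
I2 add r2 <- r3,r1: IF@3 ID@4 stall=2 (RAW on I1.r3 (WB@6)) EX@7 MEM@8 WB@9
I3 add r5 <- r2,r2: IF@4 ID@7 stall=2 (RAW on I2.r2 (WB@9)) EX@10 MEM@11 WB@12
I4 sub r4 <- r1,r1: IF@7 ID@10 stall=0 (-) EX@11 MEM@12 WB@13
I5 ld r1 <- r5: IF@10 ID@11 stall=1 (RAW on I3.r5 (WB@12)) EX@13 MEM@14 WB@15
I6 sub r1 <- r2,r5: IF@11 ID@13 stall=0 (-) EX@14 MEM@15 WB@16

Answer: 5 6 9 12 13 15 16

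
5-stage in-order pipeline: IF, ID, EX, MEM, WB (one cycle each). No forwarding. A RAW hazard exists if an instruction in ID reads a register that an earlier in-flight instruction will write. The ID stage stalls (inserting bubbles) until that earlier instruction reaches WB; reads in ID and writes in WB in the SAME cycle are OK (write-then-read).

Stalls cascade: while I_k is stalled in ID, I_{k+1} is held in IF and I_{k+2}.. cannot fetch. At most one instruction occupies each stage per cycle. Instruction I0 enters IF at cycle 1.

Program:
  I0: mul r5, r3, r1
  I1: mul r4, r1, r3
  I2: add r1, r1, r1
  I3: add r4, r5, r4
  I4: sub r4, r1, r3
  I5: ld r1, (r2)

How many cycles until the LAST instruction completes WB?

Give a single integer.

Answer: 11

Derivation:
I0 mul r5 <- r3,r1: IF@1 ID@2 stall=0 (-) EX@3 MEM@4 WB@5
I1 mul r4 <- r1,r3: IF@2 ID@3 stall=0 (-) EX@4 MEM@5 WB@6
I2 add r1 <- r1,r1: IF@3 ID@4 stall=0 (-) EX@5 MEM@6 WB@7
I3 add r4 <- r5,r4: IF@4 ID@5 stall=1 (RAW on I1.r4 (WB@6)) EX@7 MEM@8 WB@9
I4 sub r4 <- r1,r3: IF@5 ID@7 stall=0 (-) EX@8 MEM@9 WB@10
I5 ld r1 <- r2: IF@7 ID@8 stall=0 (-) EX@9 MEM@10 WB@11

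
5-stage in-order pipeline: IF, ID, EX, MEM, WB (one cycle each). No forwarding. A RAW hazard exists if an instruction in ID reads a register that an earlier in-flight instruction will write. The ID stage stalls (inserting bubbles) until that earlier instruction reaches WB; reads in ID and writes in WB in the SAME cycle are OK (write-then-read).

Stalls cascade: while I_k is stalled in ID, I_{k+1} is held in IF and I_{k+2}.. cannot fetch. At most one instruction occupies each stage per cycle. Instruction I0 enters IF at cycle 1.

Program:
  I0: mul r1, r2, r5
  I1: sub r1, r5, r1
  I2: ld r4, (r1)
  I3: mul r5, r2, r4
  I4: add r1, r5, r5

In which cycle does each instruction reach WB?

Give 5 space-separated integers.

Answer: 5 8 11 14 17

Derivation:
I0 mul r1 <- r2,r5: IF@1 ID@2 stall=0 (-) EX@3 MEM@4 WB@5
I1 sub r1 <- r5,r1: IF@2 ID@3 stall=2 (RAW on I0.r1 (WB@5)) EX@6 MEM@7 WB@8
I2 ld r4 <- r1: IF@3 ID@6 stall=2 (RAW on I1.r1 (WB@8)) EX@9 MEM@10 WB@11
I3 mul r5 <- r2,r4: IF@6 ID@9 stall=2 (RAW on I2.r4 (WB@11)) EX@12 MEM@13 WB@14
I4 add r1 <- r5,r5: IF@9 ID@12 stall=2 (RAW on I3.r5 (WB@14)) EX@15 MEM@16 WB@17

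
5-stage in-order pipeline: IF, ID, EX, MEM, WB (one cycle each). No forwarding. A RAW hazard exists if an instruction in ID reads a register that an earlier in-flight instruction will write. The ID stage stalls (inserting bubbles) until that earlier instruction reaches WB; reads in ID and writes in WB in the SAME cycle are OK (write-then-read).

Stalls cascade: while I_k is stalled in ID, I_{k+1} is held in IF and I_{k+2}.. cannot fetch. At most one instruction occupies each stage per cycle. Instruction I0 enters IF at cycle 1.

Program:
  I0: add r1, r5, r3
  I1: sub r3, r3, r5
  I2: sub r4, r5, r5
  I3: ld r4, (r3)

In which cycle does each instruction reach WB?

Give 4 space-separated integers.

Answer: 5 6 7 9

Derivation:
I0 add r1 <- r5,r3: IF@1 ID@2 stall=0 (-) EX@3 MEM@4 WB@5
I1 sub r3 <- r3,r5: IF@2 ID@3 stall=0 (-) EX@4 MEM@5 WB@6
I2 sub r4 <- r5,r5: IF@3 ID@4 stall=0 (-) EX@5 MEM@6 WB@7
I3 ld r4 <- r3: IF@4 ID@5 stall=1 (RAW on I1.r3 (WB@6)) EX@7 MEM@8 WB@9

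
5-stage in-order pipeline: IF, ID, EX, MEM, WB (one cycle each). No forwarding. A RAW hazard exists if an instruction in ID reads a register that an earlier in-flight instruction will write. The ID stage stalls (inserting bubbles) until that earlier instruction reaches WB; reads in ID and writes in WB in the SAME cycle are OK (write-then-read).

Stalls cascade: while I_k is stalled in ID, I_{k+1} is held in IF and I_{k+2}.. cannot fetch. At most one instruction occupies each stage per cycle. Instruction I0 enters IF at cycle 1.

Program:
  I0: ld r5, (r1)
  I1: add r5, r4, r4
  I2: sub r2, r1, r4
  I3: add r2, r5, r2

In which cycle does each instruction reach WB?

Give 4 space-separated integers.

Answer: 5 6 7 10

Derivation:
I0 ld r5 <- r1: IF@1 ID@2 stall=0 (-) EX@3 MEM@4 WB@5
I1 add r5 <- r4,r4: IF@2 ID@3 stall=0 (-) EX@4 MEM@5 WB@6
I2 sub r2 <- r1,r4: IF@3 ID@4 stall=0 (-) EX@5 MEM@6 WB@7
I3 add r2 <- r5,r2: IF@4 ID@5 stall=2 (RAW on I2.r2 (WB@7)) EX@8 MEM@9 WB@10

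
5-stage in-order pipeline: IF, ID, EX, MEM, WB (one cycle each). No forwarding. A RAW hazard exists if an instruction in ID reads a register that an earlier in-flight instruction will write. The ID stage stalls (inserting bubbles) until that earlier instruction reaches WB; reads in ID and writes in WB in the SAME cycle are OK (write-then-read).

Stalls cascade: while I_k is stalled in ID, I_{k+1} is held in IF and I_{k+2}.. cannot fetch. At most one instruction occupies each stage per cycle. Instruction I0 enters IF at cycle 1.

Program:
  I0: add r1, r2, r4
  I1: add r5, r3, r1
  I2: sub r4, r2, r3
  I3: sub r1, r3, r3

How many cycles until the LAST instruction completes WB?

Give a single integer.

Answer: 10

Derivation:
I0 add r1 <- r2,r4: IF@1 ID@2 stall=0 (-) EX@3 MEM@4 WB@5
I1 add r5 <- r3,r1: IF@2 ID@3 stall=2 (RAW on I0.r1 (WB@5)) EX@6 MEM@7 WB@8
I2 sub r4 <- r2,r3: IF@3 ID@6 stall=0 (-) EX@7 MEM@8 WB@9
I3 sub r1 <- r3,r3: IF@6 ID@7 stall=0 (-) EX@8 MEM@9 WB@10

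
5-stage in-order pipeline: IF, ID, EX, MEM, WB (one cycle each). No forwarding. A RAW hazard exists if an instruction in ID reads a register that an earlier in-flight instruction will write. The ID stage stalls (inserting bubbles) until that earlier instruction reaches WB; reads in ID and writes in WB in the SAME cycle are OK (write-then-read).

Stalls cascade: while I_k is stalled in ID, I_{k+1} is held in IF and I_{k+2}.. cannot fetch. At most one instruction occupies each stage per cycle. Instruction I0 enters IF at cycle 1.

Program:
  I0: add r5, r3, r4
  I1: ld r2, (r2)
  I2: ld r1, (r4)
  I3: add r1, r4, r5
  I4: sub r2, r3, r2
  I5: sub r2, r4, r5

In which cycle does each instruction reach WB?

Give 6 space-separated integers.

Answer: 5 6 7 8 9 10

Derivation:
I0 add r5 <- r3,r4: IF@1 ID@2 stall=0 (-) EX@3 MEM@4 WB@5
I1 ld r2 <- r2: IF@2 ID@3 stall=0 (-) EX@4 MEM@5 WB@6
I2 ld r1 <- r4: IF@3 ID@4 stall=0 (-) EX@5 MEM@6 WB@7
I3 add r1 <- r4,r5: IF@4 ID@5 stall=0 (-) EX@6 MEM@7 WB@8
I4 sub r2 <- r3,r2: IF@5 ID@6 stall=0 (-) EX@7 MEM@8 WB@9
I5 sub r2 <- r4,r5: IF@6 ID@7 stall=0 (-) EX@8 MEM@9 WB@10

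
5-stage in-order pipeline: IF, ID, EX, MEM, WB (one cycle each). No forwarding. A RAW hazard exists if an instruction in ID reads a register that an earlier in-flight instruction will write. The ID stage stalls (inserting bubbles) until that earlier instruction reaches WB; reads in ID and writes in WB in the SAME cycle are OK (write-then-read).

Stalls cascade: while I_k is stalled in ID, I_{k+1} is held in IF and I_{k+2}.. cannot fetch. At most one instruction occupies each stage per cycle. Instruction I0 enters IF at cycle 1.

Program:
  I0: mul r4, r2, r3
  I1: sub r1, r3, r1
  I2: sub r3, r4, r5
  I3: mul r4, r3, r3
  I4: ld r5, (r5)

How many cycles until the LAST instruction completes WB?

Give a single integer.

I0 mul r4 <- r2,r3: IF@1 ID@2 stall=0 (-) EX@3 MEM@4 WB@5
I1 sub r1 <- r3,r1: IF@2 ID@3 stall=0 (-) EX@4 MEM@5 WB@6
I2 sub r3 <- r4,r5: IF@3 ID@4 stall=1 (RAW on I0.r4 (WB@5)) EX@6 MEM@7 WB@8
I3 mul r4 <- r3,r3: IF@4 ID@6 stall=2 (RAW on I2.r3 (WB@8)) EX@9 MEM@10 WB@11
I4 ld r5 <- r5: IF@6 ID@9 stall=0 (-) EX@10 MEM@11 WB@12

Answer: 12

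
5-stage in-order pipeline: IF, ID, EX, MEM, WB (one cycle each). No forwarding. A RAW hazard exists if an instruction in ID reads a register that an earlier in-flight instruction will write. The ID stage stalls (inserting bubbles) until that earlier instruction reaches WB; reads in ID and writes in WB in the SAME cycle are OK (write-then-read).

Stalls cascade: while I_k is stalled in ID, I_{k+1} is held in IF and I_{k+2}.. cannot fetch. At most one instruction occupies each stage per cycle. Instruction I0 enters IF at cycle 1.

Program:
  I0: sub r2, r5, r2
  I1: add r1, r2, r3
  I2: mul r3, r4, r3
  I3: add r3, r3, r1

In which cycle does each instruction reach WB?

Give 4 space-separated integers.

I0 sub r2 <- r5,r2: IF@1 ID@2 stall=0 (-) EX@3 MEM@4 WB@5
I1 add r1 <- r2,r3: IF@2 ID@3 stall=2 (RAW on I0.r2 (WB@5)) EX@6 MEM@7 WB@8
I2 mul r3 <- r4,r3: IF@3 ID@6 stall=0 (-) EX@7 MEM@8 WB@9
I3 add r3 <- r3,r1: IF@6 ID@7 stall=2 (RAW on I2.r3 (WB@9)) EX@10 MEM@11 WB@12

Answer: 5 8 9 12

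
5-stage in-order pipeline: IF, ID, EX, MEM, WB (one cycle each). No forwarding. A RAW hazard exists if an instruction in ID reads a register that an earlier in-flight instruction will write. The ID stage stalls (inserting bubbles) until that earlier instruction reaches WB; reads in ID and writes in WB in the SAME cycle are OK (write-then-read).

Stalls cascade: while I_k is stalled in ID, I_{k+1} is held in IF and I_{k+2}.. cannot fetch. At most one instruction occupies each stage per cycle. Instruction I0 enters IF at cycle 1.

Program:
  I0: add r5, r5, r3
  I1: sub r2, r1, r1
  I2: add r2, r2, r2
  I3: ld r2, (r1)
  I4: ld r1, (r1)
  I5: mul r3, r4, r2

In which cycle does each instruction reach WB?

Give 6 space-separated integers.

I0 add r5 <- r5,r3: IF@1 ID@2 stall=0 (-) EX@3 MEM@4 WB@5
I1 sub r2 <- r1,r1: IF@2 ID@3 stall=0 (-) EX@4 MEM@5 WB@6
I2 add r2 <- r2,r2: IF@3 ID@4 stall=2 (RAW on I1.r2 (WB@6)) EX@7 MEM@8 WB@9
I3 ld r2 <- r1: IF@4 ID@7 stall=0 (-) EX@8 MEM@9 WB@10
I4 ld r1 <- r1: IF@7 ID@8 stall=0 (-) EX@9 MEM@10 WB@11
I5 mul r3 <- r4,r2: IF@8 ID@9 stall=1 (RAW on I3.r2 (WB@10)) EX@11 MEM@12 WB@13

Answer: 5 6 9 10 11 13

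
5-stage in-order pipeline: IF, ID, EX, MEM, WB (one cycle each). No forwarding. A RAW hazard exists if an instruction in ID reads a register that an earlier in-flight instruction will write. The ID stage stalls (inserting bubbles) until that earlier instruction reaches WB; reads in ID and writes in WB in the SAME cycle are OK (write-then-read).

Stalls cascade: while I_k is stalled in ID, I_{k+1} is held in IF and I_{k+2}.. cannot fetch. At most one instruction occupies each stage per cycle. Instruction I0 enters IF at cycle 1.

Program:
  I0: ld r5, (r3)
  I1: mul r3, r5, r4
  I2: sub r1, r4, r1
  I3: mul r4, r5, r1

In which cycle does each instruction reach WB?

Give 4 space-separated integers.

Answer: 5 8 9 12

Derivation:
I0 ld r5 <- r3: IF@1 ID@2 stall=0 (-) EX@3 MEM@4 WB@5
I1 mul r3 <- r5,r4: IF@2 ID@3 stall=2 (RAW on I0.r5 (WB@5)) EX@6 MEM@7 WB@8
I2 sub r1 <- r4,r1: IF@3 ID@6 stall=0 (-) EX@7 MEM@8 WB@9
I3 mul r4 <- r5,r1: IF@6 ID@7 stall=2 (RAW on I2.r1 (WB@9)) EX@10 MEM@11 WB@12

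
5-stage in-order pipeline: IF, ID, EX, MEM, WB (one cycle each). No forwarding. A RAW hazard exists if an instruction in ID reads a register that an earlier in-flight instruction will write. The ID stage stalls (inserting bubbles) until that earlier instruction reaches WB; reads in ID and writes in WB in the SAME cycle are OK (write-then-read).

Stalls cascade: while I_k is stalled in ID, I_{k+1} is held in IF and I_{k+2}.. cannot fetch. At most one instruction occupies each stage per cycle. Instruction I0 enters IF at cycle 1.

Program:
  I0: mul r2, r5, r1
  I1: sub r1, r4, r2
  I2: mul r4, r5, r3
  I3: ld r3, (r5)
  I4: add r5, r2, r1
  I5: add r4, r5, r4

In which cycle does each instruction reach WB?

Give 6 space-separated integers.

Answer: 5 8 9 10 11 14

Derivation:
I0 mul r2 <- r5,r1: IF@1 ID@2 stall=0 (-) EX@3 MEM@4 WB@5
I1 sub r1 <- r4,r2: IF@2 ID@3 stall=2 (RAW on I0.r2 (WB@5)) EX@6 MEM@7 WB@8
I2 mul r4 <- r5,r3: IF@3 ID@6 stall=0 (-) EX@7 MEM@8 WB@9
I3 ld r3 <- r5: IF@6 ID@7 stall=0 (-) EX@8 MEM@9 WB@10
I4 add r5 <- r2,r1: IF@7 ID@8 stall=0 (-) EX@9 MEM@10 WB@11
I5 add r4 <- r5,r4: IF@8 ID@9 stall=2 (RAW on I4.r5 (WB@11)) EX@12 MEM@13 WB@14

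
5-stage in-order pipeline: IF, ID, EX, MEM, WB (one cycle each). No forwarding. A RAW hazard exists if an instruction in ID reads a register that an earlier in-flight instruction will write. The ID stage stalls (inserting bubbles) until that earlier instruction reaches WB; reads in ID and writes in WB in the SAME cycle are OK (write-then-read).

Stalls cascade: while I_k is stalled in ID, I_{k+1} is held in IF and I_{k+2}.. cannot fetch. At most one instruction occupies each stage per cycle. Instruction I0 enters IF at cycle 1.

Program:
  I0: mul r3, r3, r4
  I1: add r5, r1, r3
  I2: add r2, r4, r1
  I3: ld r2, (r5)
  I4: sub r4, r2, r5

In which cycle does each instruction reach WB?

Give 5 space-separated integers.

I0 mul r3 <- r3,r4: IF@1 ID@2 stall=0 (-) EX@3 MEM@4 WB@5
I1 add r5 <- r1,r3: IF@2 ID@3 stall=2 (RAW on I0.r3 (WB@5)) EX@6 MEM@7 WB@8
I2 add r2 <- r4,r1: IF@3 ID@6 stall=0 (-) EX@7 MEM@8 WB@9
I3 ld r2 <- r5: IF@6 ID@7 stall=1 (RAW on I1.r5 (WB@8)) EX@9 MEM@10 WB@11
I4 sub r4 <- r2,r5: IF@7 ID@9 stall=2 (RAW on I3.r2 (WB@11)) EX@12 MEM@13 WB@14

Answer: 5 8 9 11 14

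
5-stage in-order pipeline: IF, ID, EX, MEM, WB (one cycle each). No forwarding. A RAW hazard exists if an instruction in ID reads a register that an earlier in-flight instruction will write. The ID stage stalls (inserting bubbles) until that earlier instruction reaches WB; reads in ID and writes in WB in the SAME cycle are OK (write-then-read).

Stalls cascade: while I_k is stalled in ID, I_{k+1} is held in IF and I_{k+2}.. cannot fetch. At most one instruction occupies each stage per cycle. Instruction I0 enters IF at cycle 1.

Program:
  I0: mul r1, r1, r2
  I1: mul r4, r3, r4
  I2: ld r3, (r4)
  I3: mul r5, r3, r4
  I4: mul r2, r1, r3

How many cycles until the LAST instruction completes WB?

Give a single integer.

I0 mul r1 <- r1,r2: IF@1 ID@2 stall=0 (-) EX@3 MEM@4 WB@5
I1 mul r4 <- r3,r4: IF@2 ID@3 stall=0 (-) EX@4 MEM@5 WB@6
I2 ld r3 <- r4: IF@3 ID@4 stall=2 (RAW on I1.r4 (WB@6)) EX@7 MEM@8 WB@9
I3 mul r5 <- r3,r4: IF@4 ID@7 stall=2 (RAW on I2.r3 (WB@9)) EX@10 MEM@11 WB@12
I4 mul r2 <- r1,r3: IF@7 ID@10 stall=0 (-) EX@11 MEM@12 WB@13

Answer: 13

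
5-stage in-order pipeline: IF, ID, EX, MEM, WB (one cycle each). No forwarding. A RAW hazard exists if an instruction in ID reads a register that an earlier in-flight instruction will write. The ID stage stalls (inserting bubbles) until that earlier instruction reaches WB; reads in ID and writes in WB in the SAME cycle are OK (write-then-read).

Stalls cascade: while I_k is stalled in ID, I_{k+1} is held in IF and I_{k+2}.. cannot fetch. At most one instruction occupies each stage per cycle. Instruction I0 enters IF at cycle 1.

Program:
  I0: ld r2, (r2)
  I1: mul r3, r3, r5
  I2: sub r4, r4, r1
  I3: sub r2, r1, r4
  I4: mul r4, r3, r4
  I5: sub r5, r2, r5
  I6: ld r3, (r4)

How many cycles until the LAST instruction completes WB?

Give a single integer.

I0 ld r2 <- r2: IF@1 ID@2 stall=0 (-) EX@3 MEM@4 WB@5
I1 mul r3 <- r3,r5: IF@2 ID@3 stall=0 (-) EX@4 MEM@5 WB@6
I2 sub r4 <- r4,r1: IF@3 ID@4 stall=0 (-) EX@5 MEM@6 WB@7
I3 sub r2 <- r1,r4: IF@4 ID@5 stall=2 (RAW on I2.r4 (WB@7)) EX@8 MEM@9 WB@10
I4 mul r4 <- r3,r4: IF@5 ID@8 stall=0 (-) EX@9 MEM@10 WB@11
I5 sub r5 <- r2,r5: IF@8 ID@9 stall=1 (RAW on I3.r2 (WB@10)) EX@11 MEM@12 WB@13
I6 ld r3 <- r4: IF@9 ID@11 stall=0 (-) EX@12 MEM@13 WB@14

Answer: 14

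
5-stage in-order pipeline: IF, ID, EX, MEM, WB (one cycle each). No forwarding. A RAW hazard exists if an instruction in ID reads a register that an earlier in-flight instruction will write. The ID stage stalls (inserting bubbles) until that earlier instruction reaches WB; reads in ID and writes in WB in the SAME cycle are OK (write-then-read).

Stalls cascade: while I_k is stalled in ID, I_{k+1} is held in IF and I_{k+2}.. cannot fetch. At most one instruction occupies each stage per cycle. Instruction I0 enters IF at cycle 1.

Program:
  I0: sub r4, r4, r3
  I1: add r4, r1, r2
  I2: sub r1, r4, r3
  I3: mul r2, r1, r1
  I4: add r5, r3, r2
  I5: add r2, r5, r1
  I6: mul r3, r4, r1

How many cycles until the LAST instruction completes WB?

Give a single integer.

I0 sub r4 <- r4,r3: IF@1 ID@2 stall=0 (-) EX@3 MEM@4 WB@5
I1 add r4 <- r1,r2: IF@2 ID@3 stall=0 (-) EX@4 MEM@5 WB@6
I2 sub r1 <- r4,r3: IF@3 ID@4 stall=2 (RAW on I1.r4 (WB@6)) EX@7 MEM@8 WB@9
I3 mul r2 <- r1,r1: IF@4 ID@7 stall=2 (RAW on I2.r1 (WB@9)) EX@10 MEM@11 WB@12
I4 add r5 <- r3,r2: IF@7 ID@10 stall=2 (RAW on I3.r2 (WB@12)) EX@13 MEM@14 WB@15
I5 add r2 <- r5,r1: IF@10 ID@13 stall=2 (RAW on I4.r5 (WB@15)) EX@16 MEM@17 WB@18
I6 mul r3 <- r4,r1: IF@13 ID@16 stall=0 (-) EX@17 MEM@18 WB@19

Answer: 19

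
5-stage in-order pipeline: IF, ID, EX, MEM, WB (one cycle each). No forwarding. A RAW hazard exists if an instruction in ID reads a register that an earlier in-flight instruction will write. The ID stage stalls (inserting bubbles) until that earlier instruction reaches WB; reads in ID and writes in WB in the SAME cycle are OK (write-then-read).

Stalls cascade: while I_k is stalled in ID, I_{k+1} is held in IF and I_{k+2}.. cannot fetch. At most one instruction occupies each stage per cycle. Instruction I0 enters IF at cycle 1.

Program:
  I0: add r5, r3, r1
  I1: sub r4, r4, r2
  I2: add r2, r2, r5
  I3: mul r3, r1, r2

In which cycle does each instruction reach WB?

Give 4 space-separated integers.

I0 add r5 <- r3,r1: IF@1 ID@2 stall=0 (-) EX@3 MEM@4 WB@5
I1 sub r4 <- r4,r2: IF@2 ID@3 stall=0 (-) EX@4 MEM@5 WB@6
I2 add r2 <- r2,r5: IF@3 ID@4 stall=1 (RAW on I0.r5 (WB@5)) EX@6 MEM@7 WB@8
I3 mul r3 <- r1,r2: IF@4 ID@6 stall=2 (RAW on I2.r2 (WB@8)) EX@9 MEM@10 WB@11

Answer: 5 6 8 11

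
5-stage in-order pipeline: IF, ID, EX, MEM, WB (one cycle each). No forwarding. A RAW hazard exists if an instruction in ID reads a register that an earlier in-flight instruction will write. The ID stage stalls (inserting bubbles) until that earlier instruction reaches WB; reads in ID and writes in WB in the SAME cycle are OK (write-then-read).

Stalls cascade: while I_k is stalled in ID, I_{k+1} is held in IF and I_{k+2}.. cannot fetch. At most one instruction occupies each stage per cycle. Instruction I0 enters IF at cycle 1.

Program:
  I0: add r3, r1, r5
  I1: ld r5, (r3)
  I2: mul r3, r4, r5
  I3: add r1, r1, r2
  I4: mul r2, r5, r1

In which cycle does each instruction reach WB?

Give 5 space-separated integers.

I0 add r3 <- r1,r5: IF@1 ID@2 stall=0 (-) EX@3 MEM@4 WB@5
I1 ld r5 <- r3: IF@2 ID@3 stall=2 (RAW on I0.r3 (WB@5)) EX@6 MEM@7 WB@8
I2 mul r3 <- r4,r5: IF@3 ID@6 stall=2 (RAW on I1.r5 (WB@8)) EX@9 MEM@10 WB@11
I3 add r1 <- r1,r2: IF@6 ID@9 stall=0 (-) EX@10 MEM@11 WB@12
I4 mul r2 <- r5,r1: IF@9 ID@10 stall=2 (RAW on I3.r1 (WB@12)) EX@13 MEM@14 WB@15

Answer: 5 8 11 12 15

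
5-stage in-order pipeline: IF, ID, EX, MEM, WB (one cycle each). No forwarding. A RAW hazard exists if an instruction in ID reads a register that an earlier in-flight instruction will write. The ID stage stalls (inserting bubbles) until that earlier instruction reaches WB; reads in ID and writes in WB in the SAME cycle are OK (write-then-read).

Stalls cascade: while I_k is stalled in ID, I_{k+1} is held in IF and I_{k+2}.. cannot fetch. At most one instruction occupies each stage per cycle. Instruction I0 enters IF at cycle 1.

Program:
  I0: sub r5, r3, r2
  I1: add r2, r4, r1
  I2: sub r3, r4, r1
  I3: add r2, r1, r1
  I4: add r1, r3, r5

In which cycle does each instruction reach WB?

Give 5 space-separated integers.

I0 sub r5 <- r3,r2: IF@1 ID@2 stall=0 (-) EX@3 MEM@4 WB@5
I1 add r2 <- r4,r1: IF@2 ID@3 stall=0 (-) EX@4 MEM@5 WB@6
I2 sub r3 <- r4,r1: IF@3 ID@4 stall=0 (-) EX@5 MEM@6 WB@7
I3 add r2 <- r1,r1: IF@4 ID@5 stall=0 (-) EX@6 MEM@7 WB@8
I4 add r1 <- r3,r5: IF@5 ID@6 stall=1 (RAW on I2.r3 (WB@7)) EX@8 MEM@9 WB@10

Answer: 5 6 7 8 10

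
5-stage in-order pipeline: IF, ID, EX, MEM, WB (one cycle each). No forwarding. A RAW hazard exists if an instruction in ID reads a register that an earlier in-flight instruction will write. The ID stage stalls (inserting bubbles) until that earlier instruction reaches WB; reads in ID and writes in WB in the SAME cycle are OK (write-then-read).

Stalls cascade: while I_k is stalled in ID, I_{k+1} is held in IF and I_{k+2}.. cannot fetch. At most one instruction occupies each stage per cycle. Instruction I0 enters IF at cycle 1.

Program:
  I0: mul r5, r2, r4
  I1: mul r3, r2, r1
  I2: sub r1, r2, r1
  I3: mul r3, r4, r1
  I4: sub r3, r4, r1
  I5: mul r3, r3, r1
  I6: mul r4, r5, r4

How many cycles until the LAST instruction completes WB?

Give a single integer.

Answer: 15

Derivation:
I0 mul r5 <- r2,r4: IF@1 ID@2 stall=0 (-) EX@3 MEM@4 WB@5
I1 mul r3 <- r2,r1: IF@2 ID@3 stall=0 (-) EX@4 MEM@5 WB@6
I2 sub r1 <- r2,r1: IF@3 ID@4 stall=0 (-) EX@5 MEM@6 WB@7
I3 mul r3 <- r4,r1: IF@4 ID@5 stall=2 (RAW on I2.r1 (WB@7)) EX@8 MEM@9 WB@10
I4 sub r3 <- r4,r1: IF@5 ID@8 stall=0 (-) EX@9 MEM@10 WB@11
I5 mul r3 <- r3,r1: IF@8 ID@9 stall=2 (RAW on I4.r3 (WB@11)) EX@12 MEM@13 WB@14
I6 mul r4 <- r5,r4: IF@9 ID@12 stall=0 (-) EX@13 MEM@14 WB@15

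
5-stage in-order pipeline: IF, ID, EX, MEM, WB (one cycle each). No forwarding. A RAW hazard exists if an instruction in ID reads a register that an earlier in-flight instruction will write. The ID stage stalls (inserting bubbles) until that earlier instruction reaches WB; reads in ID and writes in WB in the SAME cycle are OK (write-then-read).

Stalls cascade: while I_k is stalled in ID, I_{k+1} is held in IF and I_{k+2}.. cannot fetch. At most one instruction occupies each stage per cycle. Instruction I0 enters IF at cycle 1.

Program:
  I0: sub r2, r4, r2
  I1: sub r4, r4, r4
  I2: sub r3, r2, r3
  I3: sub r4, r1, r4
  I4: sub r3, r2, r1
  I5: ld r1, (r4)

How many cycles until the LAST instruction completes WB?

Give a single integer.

Answer: 12

Derivation:
I0 sub r2 <- r4,r2: IF@1 ID@2 stall=0 (-) EX@3 MEM@4 WB@5
I1 sub r4 <- r4,r4: IF@2 ID@3 stall=0 (-) EX@4 MEM@5 WB@6
I2 sub r3 <- r2,r3: IF@3 ID@4 stall=1 (RAW on I0.r2 (WB@5)) EX@6 MEM@7 WB@8
I3 sub r4 <- r1,r4: IF@4 ID@6 stall=0 (-) EX@7 MEM@8 WB@9
I4 sub r3 <- r2,r1: IF@6 ID@7 stall=0 (-) EX@8 MEM@9 WB@10
I5 ld r1 <- r4: IF@7 ID@8 stall=1 (RAW on I3.r4 (WB@9)) EX@10 MEM@11 WB@12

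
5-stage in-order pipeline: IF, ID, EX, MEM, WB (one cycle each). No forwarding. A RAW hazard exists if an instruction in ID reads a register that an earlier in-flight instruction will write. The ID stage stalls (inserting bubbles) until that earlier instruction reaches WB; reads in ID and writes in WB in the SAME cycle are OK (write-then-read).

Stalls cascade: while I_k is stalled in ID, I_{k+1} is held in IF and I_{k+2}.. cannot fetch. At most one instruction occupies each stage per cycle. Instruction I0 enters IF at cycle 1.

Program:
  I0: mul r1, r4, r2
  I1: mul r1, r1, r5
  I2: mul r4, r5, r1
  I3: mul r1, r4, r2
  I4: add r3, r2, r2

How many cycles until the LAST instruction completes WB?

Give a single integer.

Answer: 15

Derivation:
I0 mul r1 <- r4,r2: IF@1 ID@2 stall=0 (-) EX@3 MEM@4 WB@5
I1 mul r1 <- r1,r5: IF@2 ID@3 stall=2 (RAW on I0.r1 (WB@5)) EX@6 MEM@7 WB@8
I2 mul r4 <- r5,r1: IF@3 ID@6 stall=2 (RAW on I1.r1 (WB@8)) EX@9 MEM@10 WB@11
I3 mul r1 <- r4,r2: IF@6 ID@9 stall=2 (RAW on I2.r4 (WB@11)) EX@12 MEM@13 WB@14
I4 add r3 <- r2,r2: IF@9 ID@12 stall=0 (-) EX@13 MEM@14 WB@15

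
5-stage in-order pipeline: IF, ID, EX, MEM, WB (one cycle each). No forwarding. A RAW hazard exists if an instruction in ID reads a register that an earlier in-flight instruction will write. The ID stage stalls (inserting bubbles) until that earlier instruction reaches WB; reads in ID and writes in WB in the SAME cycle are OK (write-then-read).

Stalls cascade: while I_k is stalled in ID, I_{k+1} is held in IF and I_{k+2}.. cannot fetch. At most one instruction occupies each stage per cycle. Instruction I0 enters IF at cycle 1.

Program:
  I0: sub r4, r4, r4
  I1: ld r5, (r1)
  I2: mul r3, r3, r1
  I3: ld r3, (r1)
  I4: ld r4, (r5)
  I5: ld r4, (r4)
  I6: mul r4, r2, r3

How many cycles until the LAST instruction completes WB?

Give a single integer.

Answer: 13

Derivation:
I0 sub r4 <- r4,r4: IF@1 ID@2 stall=0 (-) EX@3 MEM@4 WB@5
I1 ld r5 <- r1: IF@2 ID@3 stall=0 (-) EX@4 MEM@5 WB@6
I2 mul r3 <- r3,r1: IF@3 ID@4 stall=0 (-) EX@5 MEM@6 WB@7
I3 ld r3 <- r1: IF@4 ID@5 stall=0 (-) EX@6 MEM@7 WB@8
I4 ld r4 <- r5: IF@5 ID@6 stall=0 (-) EX@7 MEM@8 WB@9
I5 ld r4 <- r4: IF@6 ID@7 stall=2 (RAW on I4.r4 (WB@9)) EX@10 MEM@11 WB@12
I6 mul r4 <- r2,r3: IF@7 ID@10 stall=0 (-) EX@11 MEM@12 WB@13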